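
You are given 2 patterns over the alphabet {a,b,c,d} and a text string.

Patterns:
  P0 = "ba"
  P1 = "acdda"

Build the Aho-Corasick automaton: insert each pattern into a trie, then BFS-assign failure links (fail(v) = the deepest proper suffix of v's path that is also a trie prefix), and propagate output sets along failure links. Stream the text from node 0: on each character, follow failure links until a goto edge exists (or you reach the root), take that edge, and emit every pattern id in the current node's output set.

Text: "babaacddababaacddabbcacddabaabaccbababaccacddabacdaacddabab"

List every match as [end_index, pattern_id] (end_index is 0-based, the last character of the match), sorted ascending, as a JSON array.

Build:
Trie nodes:
  0='ε' goto a→3 b→1
  1='b' goto a→2
  2='ba' goto ·  [P0 ends]
  3='a' goto c→4
  4='ac' goto d→5
  5='acd' goto d→6
  6='acdd' goto a→7
  7='acdda' goto ·  [P1 ends]

Failure links (BFS by depth):
  n1('b'): parent n0 fail=0; on 'b' 0 → fail=0;  out ∅∪∅=∅
  n3('a'): parent n0 fail=0; on 'a' 0 → fail=0;  out ∅∪∅=∅
  n2('ba'): parent n1 fail=0; on 'a' 0 → fail=3;  out {0}∪∅={0}
  n4('ac'): parent n3 fail=0; on 'c' 0 → fail=0;  out ∅∪∅=∅
  n5('acd'): parent n4 fail=0; on 'd' 0 → fail=0;  out ∅∪∅=∅
  n6('acdd'): parent n5 fail=0; on 'd' 0 → fail=0;  out ∅∪∅=∅
  n7('acdda'): parent n6 fail=0; on 'a' 0 → fail=3;  out {1}∪∅={1}

Scan:
pos 0 'b': at 1
pos 1 'a': at 2  ** P0@[0:1]
pos 2 'b': at 1 (fail-walked)
pos 3 'a': at 2  ** P0@[2:3]
pos 4 'a': at 3 (fail-walked)
pos 5 'c': at 4
pos 6 'd': at 5
pos 7 'd': at 6
pos 8 'a': at 7  ** P1@[4:8]
pos 9 'b': at 1 (fail-walked)
pos 10 'a': at 2  ** P0@[9:10]
pos 11 'b': at 1 (fail-walked)
pos 12 'a': at 2  ** P0@[11:12]
pos 13 'a': at 3 (fail-walked)
pos 14 'c': at 4
pos 15 'd': at 5
pos 16 'd': at 6
pos 17 'a': at 7  ** P1@[13:17]
pos 18 'b': at 1 (fail-walked)
pos 19 'b': at 1 (fail-walked)
pos 20 'c': at 0 (fail-walked)
pos 21 'a': at 3
pos 22 'c': at 4
pos 23 'd': at 5
pos 24 'd': at 6
pos 25 'a': at 7  ** P1@[21:25]
pos 26 'b': at 1 (fail-walked)
pos 27 'a': at 2  ** P0@[26:27]
pos 28 'a': at 3 (fail-walked)
pos 29 'b': at 1 (fail-walked)
pos 30 'a': at 2  ** P0@[29:30]
pos 31 'c': at 4 (fail-walked)
pos 32 'c': at 0 (fail-walked)
pos 33 'b': at 1
pos 34 'a': at 2  ** P0@[33:34]
pos 35 'b': at 1 (fail-walked)
pos 36 'a': at 2  ** P0@[35:36]
pos 37 'b': at 1 (fail-walked)
pos 38 'a': at 2  ** P0@[37:38]
pos 39 'c': at 4 (fail-walked)
pos 40 'c': at 0 (fail-walked)
pos 41 'a': at 3
pos 42 'c': at 4
pos 43 'd': at 5
pos 44 'd': at 6
pos 45 'a': at 7  ** P1@[41:45]
pos 46 'b': at 1 (fail-walked)
pos 47 'a': at 2  ** P0@[46:47]
pos 48 'c': at 4 (fail-walked)
pos 49 'd': at 5
pos 50 'a': at 3 (fail-walked)
pos 51 'a': at 3 (fail-walked)
pos 52 'c': at 4
pos 53 'd': at 5
pos 54 'd': at 6
pos 55 'a': at 7  ** P1@[51:55]
pos 56 'b': at 1 (fail-walked)
pos 57 'a': at 2  ** P0@[56:57]
pos 58 'b': at 1 (fail-walked)

All matches (sorted): [[1,0],[3,0],[8,1],[10,0],[12,0],[17,1],[25,1],[27,0],[30,0],[34,0],[36,0],[38,0],[45,1],[47,0],[55,1],[57,0]]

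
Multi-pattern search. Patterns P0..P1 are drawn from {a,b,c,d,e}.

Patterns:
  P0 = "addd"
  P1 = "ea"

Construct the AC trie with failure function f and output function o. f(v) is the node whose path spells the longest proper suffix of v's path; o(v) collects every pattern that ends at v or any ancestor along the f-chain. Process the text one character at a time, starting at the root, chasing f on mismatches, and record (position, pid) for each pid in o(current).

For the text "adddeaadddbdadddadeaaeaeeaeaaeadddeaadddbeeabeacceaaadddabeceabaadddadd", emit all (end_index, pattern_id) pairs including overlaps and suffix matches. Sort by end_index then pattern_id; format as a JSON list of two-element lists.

Construct AC machine:
Trie (insert patterns):
  0='ε' goto a→1 e→5
  1='a' goto d→2
  2='ad' goto d→3
  3='add' goto d→4
  4='addd' goto ·  [P0 ends]
  5='e' goto a→6
  6='ea' goto ·  [P1 ends]

BFS fail/out derivation:
  fail(1) 'a': from fail(0)=0 chase 'a': 0 ⇒ 0;  out=∅∪out(0)=∅
  fail(5) 'e': from fail(0)=0 chase 'e': 0 ⇒ 0;  out=∅∪out(0)=∅
  fail(2) 'ad': from fail(1)=0 chase 'd': 0 ⇒ 0;  out=∅∪out(0)=∅
  fail(6) 'ea': from fail(5)=0 chase 'a': 0 ⇒ 1;  out={1}∪out(1)={1}
  fail(3) 'add': from fail(2)=0 chase 'd': 0 ⇒ 0;  out=∅∪out(0)=∅
  fail(4) 'addd': from fail(3)=0 chase 'd': 0 ⇒ 0;  out={0}∪out(0)={0}

Run:
pos 0 'a': at 1
pos 1 'd': at 2
pos 2 'd': at 3
pos 3 'd': at 4  emit P0@[0:3]
pos 4 'e': at 5 ·f
pos 5 'a': at 6  emit P1@[4:5]
pos 6 'a': at 1 ·f
pos 7 'd': at 2
pos 8 'd': at 3
pos 9 'd': at 4  emit P0@[6:9]
pos 10 'b': at 0 ·f
pos 11 'd': at 0
pos 12 'a': at 1
pos 13 'd': at 2
pos 14 'd': at 3
pos 15 'd': at 4  emit P0@[12:15]
pos 16 'a': at 1 ·f
pos 17 'd': at 2
pos 18 'e': at 5 ·f
pos 19 'a': at 6  emit P1@[18:19]
pos 20 'a': at 1 ·f
pos 21 'e': at 5 ·f
pos 22 'a': at 6  emit P1@[21:22]
pos 23 'e': at 5 ·f
pos 24 'e': at 5 ·f
pos 25 'a': at 6  emit P1@[24:25]
pos 26 'e': at 5 ·f
pos 27 'a': at 6  emit P1@[26:27]
pos 28 'a': at 1 ·f
pos 29 'e': at 5 ·f
pos 30 'a': at 6  emit P1@[29:30]
pos 31 'd': at 2 ·f
pos 32 'd': at 3
pos 33 'd': at 4  emit P0@[30:33]
pos 34 'e': at 5 ·f
pos 35 'a': at 6  emit P1@[34:35]
pos 36 'a': at 1 ·f
pos 37 'd': at 2
pos 38 'd': at 3
pos 39 'd': at 4  emit P0@[36:39]
pos 40 'b': at 0 ·f
pos 41 'e': at 5
pos 42 'e': at 5 ·f
pos 43 'a': at 6  emit P1@[42:43]
pos 44 'b': at 0 ·f
pos 45 'e': at 5
pos 46 'a': at 6  emit P1@[45:46]
pos 47 'c': at 0 ·f
pos 48 'c': at 0
pos 49 'e': at 5
pos 50 'a': at 6  emit P1@[49:50]
pos 51 'a': at 1 ·f
pos 52 'a': at 1 ·f
pos 53 'd': at 2
pos 54 'd': at 3
pos 55 'd': at 4  emit P0@[52:55]
pos 56 'a': at 1 ·f
pos 57 'b': at 0 ·f
pos 58 'e': at 5
pos 59 'c': at 0 ·f
pos 60 'e': at 5
pos 61 'a': at 6  emit P1@[60:61]
pos 62 'b': at 0 ·f
pos 63 'a': at 1
pos 64 'a': at 1 ·f
pos 65 'd': at 2
pos 66 'd': at 3
pos 67 'd': at 4  emit P0@[64:67]
pos 68 'a': at 1 ·f
pos 69 'd': at 2
pos 70 'd': at 3

Result: [[3,0],[5,1],[9,0],[15,0],[19,1],[22,1],[25,1],[27,1],[30,1],[33,0],[35,1],[39,0],[43,1],[46,1],[50,1],[55,0],[61,1],[67,0]]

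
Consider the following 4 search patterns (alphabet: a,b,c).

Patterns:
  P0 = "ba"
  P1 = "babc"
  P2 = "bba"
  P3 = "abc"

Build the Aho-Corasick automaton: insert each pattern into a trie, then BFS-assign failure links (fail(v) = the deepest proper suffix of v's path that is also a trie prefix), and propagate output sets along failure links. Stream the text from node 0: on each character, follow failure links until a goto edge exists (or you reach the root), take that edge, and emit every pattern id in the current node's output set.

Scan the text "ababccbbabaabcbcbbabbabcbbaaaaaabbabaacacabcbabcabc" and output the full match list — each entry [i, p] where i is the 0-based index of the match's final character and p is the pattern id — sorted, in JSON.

Construct AC machine:
Trie (insert patterns):
  0='ε' goto a→7 b→1
  1='b' goto a→2 b→5
  2='ba' goto b→3  ←P0
  3='bab' goto c→4
  4='babc' goto ·  ←P1
  5='bb' goto a→6
  6='bba' goto ·  ←P2
  7='a' goto b→8
  8='ab' goto c→9
  9='abc' goto ·  ←P3

BFS fail/out derivation:
  n1('b'): parent n0 fail=0; on 'b' 0 → fail=0;  out ∅∪∅=∅
  n7('a'): parent n0 fail=0; on 'a' 0 → fail=0;  out ∅∪∅=∅
  n2('ba'): parent n1 fail=0; on 'a' 0 → fail=7;  out {0}∪∅={0}
  n5('bb'): parent n1 fail=0; on 'b' 0 → fail=1;  out ∅∪∅=∅
  n8('ab'): parent n7 fail=0; on 'b' 0 → fail=1;  out ∅∪∅=∅
  n3('bab'): parent n2 fail=7; on 'b' 7 → fail=8;  out ∅∪∅=∅
  n6('bba'): parent n5 fail=1; on 'a' 1 → fail=2;  out {2}∪{0}={0,2}
  n9('abc'): parent n8 fail=1; on 'c' 1→0 → fail=0;  out {3}∪∅={3}
  n4('babc'): parent n3 fail=8; on 'c' 8 → fail=9;  out {1}∪{3}={1,3}

Run:
pos 0 'a': at 7
pos 1 'b': at 8
pos 2 'a': at 2 (via fail)  emit P0@[1:2]
pos 3 'b': at 3
pos 4 'c': at 4  emit P1@[1:4],P3@[2:4]
pos 5 'c': at 0 (via fail)
pos 6 'b': at 1
pos 7 'b': at 5
pos 8 'a': at 6  emit P0@[7:8],P2@[6:8]
pos 9 'b': at 3 (via fail)
pos 10 'a': at 2 (via fail)  emit P0@[9:10]
pos 11 'a': at 7 (via fail)
pos 12 'b': at 8
pos 13 'c': at 9  emit P3@[11:13]
pos 14 'b': at 1 (via fail)
pos 15 'c': at 0 (via fail)
pos 16 'b': at 1
pos 17 'b': at 5
pos 18 'a': at 6  emit P0@[17:18],P2@[16:18]
pos 19 'b': at 3 (via fail)
pos 20 'b': at 5 (via fail)
pos 21 'a': at 6  emit P0@[20:21],P2@[19:21]
pos 22 'b': at 3 (via fail)
pos 23 'c': at 4  emit P1@[20:23],P3@[21:23]
pos 24 'b': at 1 (via fail)
pos 25 'b': at 5
pos 26 'a': at 6  emit P0@[25:26],P2@[24:26]
pos 27 'a': at 7 (via fail)
pos 28 'a': at 7 (via fail)
pos 29 'a': at 7 (via fail)
pos 30 'a': at 7 (via fail)
pos 31 'a': at 7 (via fail)
pos 32 'b': at 8
pos 33 'b': at 5 (via fail)
pos 34 'a': at 6  emit P0@[33:34],P2@[32:34]
pos 35 'b': at 3 (via fail)
pos 36 'a': at 2 (via fail)  emit P0@[35:36]
pos 37 'a': at 7 (via fail)
pos 38 'c': at 0 (via fail)
pos 39 'a': at 7
pos 40 'c': at 0 (via fail)
pos 41 'a': at 7
pos 42 'b': at 8
pos 43 'c': at 9  emit P3@[41:43]
pos 44 'b': at 1 (via fail)
pos 45 'a': at 2  emit P0@[44:45]
pos 46 'b': at 3
pos 47 'c': at 4  emit P1@[44:47],P3@[45:47]
pos 48 'a': at 7 (via fail)
pos 49 'b': at 8
pos 50 'c': at 9  emit P3@[48:50]

Matches: [[2,0],[4,1],[4,3],[8,0],[8,2],[10,0],[13,3],[18,0],[18,2],[21,0],[21,2],[23,1],[23,3],[26,0],[26,2],[34,0],[34,2],[36,0],[43,3],[45,0],[47,1],[47,3],[50,3]]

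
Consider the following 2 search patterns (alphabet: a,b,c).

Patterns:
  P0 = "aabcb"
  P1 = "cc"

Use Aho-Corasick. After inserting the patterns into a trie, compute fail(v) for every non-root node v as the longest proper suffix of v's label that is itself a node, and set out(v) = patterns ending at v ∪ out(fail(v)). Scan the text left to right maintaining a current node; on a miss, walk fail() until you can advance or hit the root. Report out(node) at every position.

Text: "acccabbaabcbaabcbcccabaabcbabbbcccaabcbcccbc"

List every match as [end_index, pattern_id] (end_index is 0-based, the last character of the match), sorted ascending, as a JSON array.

Construct AC machine:
Trie (insert patterns):
  n0 'ε': a→1 c→6
  n1 'a': a→2
  n2 'aa': b→3
  n3 'aab': c→4
  n4 'aabc': b→5
  n5 'aabcb': ·  ←P0
  n6 'c': c→7
  n7 'cc': ·  ←P1

Failure links (BFS by depth):
  n1('a'): parent n0 fail=0; on 'a' 0 → fail=0;  out ∅∪∅=∅
  n6('c'): parent n0 fail=0; on 'c' 0 → fail=0;  out ∅∪∅=∅
  n2('aa'): parent n1 fail=0; on 'a' 0 → fail=1;  out ∅∪∅=∅
  n7('cc'): parent n6 fail=0; on 'c' 0 → fail=6;  out {1}∪∅={1}
  n3('aab'): parent n2 fail=1; on 'b' 1→0 → fail=0;  out ∅∪∅=∅
  n4('aabc'): parent n3 fail=0; on 'c' 0 → fail=6;  out ∅∪∅=∅
  n5('aabcb'): parent n4 fail=6; on 'b' 6→0 → fail=0;  out {0}∪∅={0}

Scan:
[0] read 'a'  n0⇒n1
[1] read 'c'  n1⇒n6 (fail-walked)
[2] read 'c'  n6⇒n7  ** P1@[1:2]
[3] read 'c'  n7⇒n7 (fail-walked)  ** P1@[2:3]
[4] read 'a'  n7⇒n1 (fail-walked)
[5] read 'b'  n1⇒n0 (fail-walked)
[6] read 'b'  n0⇒n0
[7] read 'a'  n0⇒n1
[8] read 'a'  n1⇒n2
[9] read 'b'  n2⇒n3
[10] read 'c'  n3⇒n4
[11] read 'b'  n4⇒n5  ** P0@[7:11]
[12] read 'a'  n5⇒n1 (fail-walked)
[13] read 'a'  n1⇒n2
[14] read 'b'  n2⇒n3
[15] read 'c'  n3⇒n4
[16] read 'b'  n4⇒n5  ** P0@[12:16]
[17] read 'c'  n5⇒n6 (fail-walked)
[18] read 'c'  n6⇒n7  ** P1@[17:18]
[19] read 'c'  n7⇒n7 (fail-walked)  ** P1@[18:19]
[20] read 'a'  n7⇒n1 (fail-walked)
[21] read 'b'  n1⇒n0 (fail-walked)
[22] read 'a'  n0⇒n1
[23] read 'a'  n1⇒n2
[24] read 'b'  n2⇒n3
[25] read 'c'  n3⇒n4
[26] read 'b'  n4⇒n5  ** P0@[22:26]
[27] read 'a'  n5⇒n1 (fail-walked)
[28] read 'b'  n1⇒n0 (fail-walked)
[29] read 'b'  n0⇒n0
[30] read 'b'  n0⇒n0
[31] read 'c'  n0⇒n6
[32] read 'c'  n6⇒n7  ** P1@[31:32]
[33] read 'c'  n7⇒n7 (fail-walked)  ** P1@[32:33]
[34] read 'a'  n7⇒n1 (fail-walked)
[35] read 'a'  n1⇒n2
[36] read 'b'  n2⇒n3
[37] read 'c'  n3⇒n4
[38] read 'b'  n4⇒n5  ** P0@[34:38]
[39] read 'c'  n5⇒n6 (fail-walked)
[40] read 'c'  n6⇒n7  ** P1@[39:40]
[41] read 'c'  n7⇒n7 (fail-walked)  ** P1@[40:41]
[42] read 'b'  n7⇒n0 (fail-walked)
[43] read 'c'  n0⇒n6

All matches (sorted): [[2,1],[3,1],[11,0],[16,0],[18,1],[19,1],[26,0],[32,1],[33,1],[38,0],[40,1],[41,1]]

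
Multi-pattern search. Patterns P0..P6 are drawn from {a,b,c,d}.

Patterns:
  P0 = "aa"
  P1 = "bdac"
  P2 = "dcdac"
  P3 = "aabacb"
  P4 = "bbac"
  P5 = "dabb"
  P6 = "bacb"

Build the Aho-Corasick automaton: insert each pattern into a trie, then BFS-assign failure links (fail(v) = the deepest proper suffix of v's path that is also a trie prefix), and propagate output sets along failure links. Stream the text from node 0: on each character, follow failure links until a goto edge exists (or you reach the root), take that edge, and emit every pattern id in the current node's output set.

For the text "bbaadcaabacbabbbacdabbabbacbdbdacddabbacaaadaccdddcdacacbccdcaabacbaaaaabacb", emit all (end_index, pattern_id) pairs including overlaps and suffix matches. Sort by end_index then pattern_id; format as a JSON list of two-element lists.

Build automaton:
Trie (insert patterns):
  0='ε' goto a→1 b→3 d→7
  1='a' goto a→2
  2='aa' goto b→12  ←P0
  3='b' goto a→22 b→16 d→4
  4='bd' goto a→5
  5='bda' goto c→6
  6='bdac' goto ·  ←P1
  7='d' goto a→19 c→8
  8='dc' goto d→9
  9='dcd' goto a→10
  10='dcda' goto c→11
  11='dcdac' goto ·  ←P2
  12='aab' goto a→13
  13='aaba' goto c→14
  14='aabac' goto b→15
  15='aabacb' goto ·  ←P3
  16='bb' goto a→17
  17='bba' goto c→18
  18='bbac' goto ·  ←P4
  19='da' goto b→20
  20='dab' goto b→21
  21='dabb' goto ·  ←P5
  22='ba' goto c→23
  23='bac' goto b→24
  24='bacb' goto ·  ←P6

BFS fail/out derivation:
  n1('a'): parent n0 fail=0; on 'a' 0 → fail=0;  out ∅∪∅=∅
  n3('b'): parent n0 fail=0; on 'b' 0 → fail=0;  out ∅∪∅=∅
  n7('d'): parent n0 fail=0; on 'd' 0 → fail=0;  out ∅∪∅=∅
  n2('aa'): parent n1 fail=0; on 'a' 0 → fail=1;  out {0}∪∅={0}
  n4('bd'): parent n3 fail=0; on 'd' 0 → fail=7;  out ∅∪∅=∅
  n8('dc'): parent n7 fail=0; on 'c' 0 → fail=0;  out ∅∪∅=∅
  n16('bb'): parent n3 fail=0; on 'b' 0 → fail=3;  out ∅∪∅=∅
  n19('da'): parent n7 fail=0; on 'a' 0 → fail=1;  out ∅∪∅=∅
  n22('ba'): parent n3 fail=0; on 'a' 0 → fail=1;  out ∅∪∅=∅
  n5('bda'): parent n4 fail=7; on 'a' 7 → fail=19;  out ∅∪∅=∅
  n9('dcd'): parent n8 fail=0; on 'd' 0 → fail=7;  out ∅∪∅=∅
  n12('aab'): parent n2 fail=1; on 'b' 1→0 → fail=3;  out ∅∪∅=∅
  n17('bba'): parent n16 fail=3; on 'a' 3 → fail=22;  out ∅∪∅=∅
  n20('dab'): parent n19 fail=1; on 'b' 1→0 → fail=3;  out ∅∪∅=∅
  n23('bac'): parent n22 fail=1; on 'c' 1→0 → fail=0;  out ∅∪∅=∅
  n6('bdac'): parent n5 fail=19; on 'c' 19→1→0 → fail=0;  out {1}∪∅={1}
  n10('dcda'): parent n9 fail=7; on 'a' 7 → fail=19;  out ∅∪∅=∅
  n13('aaba'): parent n12 fail=3; on 'a' 3 → fail=22;  out ∅∪∅=∅
  n18('bbac'): parent n17 fail=22; on 'c' 22 → fail=23;  out {4}∪∅={4}
  n21('dabb'): parent n20 fail=3; on 'b' 3 → fail=16;  out {5}∪∅={5}
  n24('bacb'): parent n23 fail=0; on 'b' 0 → fail=3;  out {6}∪∅={6}
  n11('dcdac'): parent n10 fail=19; on 'c' 19→1→0 → fail=0;  out {2}∪∅={2}
  n14('aabac'): parent n13 fail=22; on 'c' 22 → fail=23;  out ∅∪∅=∅
  n15('aabacb'): parent n14 fail=23; on 'b' 23 → fail=24;  out {3}∪{6}={3,6}

Scan:
[0] read 'b'  n0⇒n3
[1] read 'b'  n3⇒n16
[2] read 'a'  n16⇒n17
[3] read 'a'  n17⇒n2 (via fail)  emit P0@[2:3]
[4] read 'd'  n2⇒n7 (via fail)
[5] read 'c'  n7⇒n8
[6] read 'a'  n8⇒n1 (via fail)
[7] read 'a'  n1⇒n2  emit P0@[6:7]
[8] read 'b'  n2⇒n12
[9] read 'a'  n12⇒n13
[10] read 'c'  n13⇒n14
[11] read 'b'  n14⇒n15  emit P3@[6:11],P6@[8:11]
[12] read 'a'  n15⇒n22 (via fail)
[13] read 'b'  n22⇒n3 (via fail)
[14] read 'b'  n3⇒n16
[15] read 'b'  n16⇒n16 (via fail)
[16] read 'a'  n16⇒n17
[17] read 'c'  n17⇒n18  emit P4@[14:17]
[18] read 'd'  n18⇒n7 (via fail)
[19] read 'a'  n7⇒n19
[20] read 'b'  n19⇒n20
[21] read 'b'  n20⇒n21  emit P5@[18:21]
[22] read 'a'  n21⇒n17 (via fail)
[23] read 'b'  n17⇒n3 (via fail)
[24] read 'b'  n3⇒n16
[25] read 'a'  n16⇒n17
[26] read 'c'  n17⇒n18  emit P4@[23:26]
[27] read 'b'  n18⇒n24 (via fail)  emit P6@[24:27]
[28] read 'd'  n24⇒n4 (via fail)
[29] read 'b'  n4⇒n3 (via fail)
[30] read 'd'  n3⇒n4
[31] read 'a'  n4⇒n5
[32] read 'c'  n5⇒n6  emit P1@[29:32]
[33] read 'd'  n6⇒n7 (via fail)
[34] read 'd'  n7⇒n7 (via fail)
[35] read 'a'  n7⇒n19
[36] read 'b'  n19⇒n20
[37] read 'b'  n20⇒n21  emit P5@[34:37]
[38] read 'a'  n21⇒n17 (via fail)
[39] read 'c'  n17⇒n18  emit P4@[36:39]
[40] read 'a'  n18⇒n1 (via fail)
[41] read 'a'  n1⇒n2  emit P0@[40:41]
[42] read 'a'  n2⇒n2 (via fail)  emit P0@[41:42]
[43] read 'd'  n2⇒n7 (via fail)
[44] read 'a'  n7⇒n19
[45] read 'c'  n19⇒n0 (via fail)
[46] read 'c'  n0⇒n0
[47] read 'd'  n0⇒n7
[48] read 'd'  n7⇒n7 (via fail)
[49] read 'd'  n7⇒n7 (via fail)
[50] read 'c'  n7⇒n8
[51] read 'd'  n8⇒n9
[52] read 'a'  n9⇒n10
[53] read 'c'  n10⇒n11  emit P2@[49:53]
[54] read 'a'  n11⇒n1 (via fail)
[55] read 'c'  n1⇒n0 (via fail)
[56] read 'b'  n0⇒n3
[57] read 'c'  n3⇒n0 (via fail)
[58] read 'c'  n0⇒n0
[59] read 'd'  n0⇒n7
[60] read 'c'  n7⇒n8
[61] read 'a'  n8⇒n1 (via fail)
[62] read 'a'  n1⇒n2  emit P0@[61:62]
[63] read 'b'  n2⇒n12
[64] read 'a'  n12⇒n13
[65] read 'c'  n13⇒n14
[66] read 'b'  n14⇒n15  emit P3@[61:66],P6@[63:66]
[67] read 'a'  n15⇒n22 (via fail)
[68] read 'a'  n22⇒n2 (via fail)  emit P0@[67:68]
[69] read 'a'  n2⇒n2 (via fail)  emit P0@[68:69]
[70] read 'a'  n2⇒n2 (via fail)  emit P0@[69:70]
[71] read 'a'  n2⇒n2 (via fail)  emit P0@[70:71]
[72] read 'b'  n2⇒n12
[73] read 'a'  n12⇒n13
[74] read 'c'  n13⇒n14
[75] read 'b'  n14⇒n15  emit P3@[70:75],P6@[72:75]

Matches: [[3,0],[7,0],[11,3],[11,6],[17,4],[21,5],[26,4],[27,6],[32,1],[37,5],[39,4],[41,0],[42,0],[53,2],[62,0],[66,3],[66,6],[68,0],[69,0],[70,0],[71,0],[75,3],[75,6]]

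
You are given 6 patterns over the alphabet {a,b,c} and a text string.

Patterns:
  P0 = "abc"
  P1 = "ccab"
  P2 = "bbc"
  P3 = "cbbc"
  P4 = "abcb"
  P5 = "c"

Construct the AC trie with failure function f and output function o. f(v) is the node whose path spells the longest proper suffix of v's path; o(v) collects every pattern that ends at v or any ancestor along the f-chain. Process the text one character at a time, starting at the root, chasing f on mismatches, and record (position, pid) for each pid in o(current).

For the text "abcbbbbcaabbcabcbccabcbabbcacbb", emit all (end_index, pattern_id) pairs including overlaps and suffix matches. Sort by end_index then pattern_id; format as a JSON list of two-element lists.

Construct AC machine:
Trie (insert patterns):
  0='ε' goto a→1 b→8 c→4
  1='a' goto b→2
  2='ab' goto c→3
  3='abc' goto b→14  [P0 ends]
  4='c' goto b→11 c→5  [P5 ends]
  5='cc' goto a→6
  6='cca' goto b→7
  7='ccab' goto ·  [P1 ends]
  8='b' goto b→9
  9='bb' goto c→10
  10='bbc' goto ·  [P2 ends]
  11='cb' goto b→12
  12='cbb' goto c→13
  13='cbbc' goto ·  [P3 ends]
  14='abcb' goto ·  [P4 ends]

Failure links (BFS by depth):
  n1('a'): parent n0 fail=0; on 'a' 0 → fail=0;  out ∅∪∅=∅
  n4('c'): parent n0 fail=0; on 'c' 0 → fail=0;  out {5}∪∅={5}
  n8('b'): parent n0 fail=0; on 'b' 0 → fail=0;  out ∅∪∅=∅
  n2('ab'): parent n1 fail=0; on 'b' 0 → fail=8;  out ∅∪∅=∅
  n5('cc'): parent n4 fail=0; on 'c' 0 → fail=4;  out ∅∪{5}={5}
  n9('bb'): parent n8 fail=0; on 'b' 0 → fail=8;  out ∅∪∅=∅
  n11('cb'): parent n4 fail=0; on 'b' 0 → fail=8;  out ∅∪∅=∅
  n3('abc'): parent n2 fail=8; on 'c' 8→0 → fail=4;  out {0}∪{5}={0,5}
  n6('cca'): parent n5 fail=4; on 'a' 4→0 → fail=1;  out ∅∪∅=∅
  n10('bbc'): parent n9 fail=8; on 'c' 8→0 → fail=4;  out {2}∪{5}={2,5}
  n12('cbb'): parent n11 fail=8; on 'b' 8 → fail=9;  out ∅∪∅=∅
  n7('ccab'): parent n6 fail=1; on 'b' 1 → fail=2;  out {1}∪∅={1}
  n13('cbbc'): parent n12 fail=9; on 'c' 9 → fail=10;  out {3}∪{2,5}={2,3,5}
  n14('abcb'): parent n3 fail=4; on 'b' 4 → fail=11;  out {4}∪∅={4}

Text stream:
pos 0 'a': at 1
pos 1 'b': at 2
pos 2 'c': at 3  → match P0@[0:2],P5@[2:2]
pos 3 'b': at 14  → match P4@[0:3]
pos 4 'b': at 12 (via fail)
pos 5 'b': at 9 (via fail)
pos 6 'b': at 9 (via fail)
pos 7 'c': at 10  → match P2@[5:7],P5@[7:7]
pos 8 'a': at 1 (via fail)
pos 9 'a': at 1 (via fail)
pos 10 'b': at 2
pos 11 'b': at 9 (via fail)
pos 12 'c': at 10  → match P2@[10:12],P5@[12:12]
pos 13 'a': at 1 (via fail)
pos 14 'b': at 2
pos 15 'c': at 3  → match P0@[13:15],P5@[15:15]
pos 16 'b': at 14  → match P4@[13:16]
pos 17 'c': at 4 (via fail)  → match P5@[17:17]
pos 18 'c': at 5  → match P5@[18:18]
pos 19 'a': at 6
pos 20 'b': at 7  → match P1@[17:20]
pos 21 'c': at 3 (via fail)  → match P0@[19:21],P5@[21:21]
pos 22 'b': at 14  → match P4@[19:22]
pos 23 'a': at 1 (via fail)
pos 24 'b': at 2
pos 25 'b': at 9 (via fail)
pos 26 'c': at 10  → match P2@[24:26],P5@[26:26]
pos 27 'a': at 1 (via fail)
pos 28 'c': at 4 (via fail)  → match P5@[28:28]
pos 29 'b': at 11
pos 30 'b': at 12

Result: [[2,0],[2,5],[3,4],[7,2],[7,5],[12,2],[12,5],[15,0],[15,5],[16,4],[17,5],[18,5],[20,1],[21,0],[21,5],[22,4],[26,2],[26,5],[28,5]]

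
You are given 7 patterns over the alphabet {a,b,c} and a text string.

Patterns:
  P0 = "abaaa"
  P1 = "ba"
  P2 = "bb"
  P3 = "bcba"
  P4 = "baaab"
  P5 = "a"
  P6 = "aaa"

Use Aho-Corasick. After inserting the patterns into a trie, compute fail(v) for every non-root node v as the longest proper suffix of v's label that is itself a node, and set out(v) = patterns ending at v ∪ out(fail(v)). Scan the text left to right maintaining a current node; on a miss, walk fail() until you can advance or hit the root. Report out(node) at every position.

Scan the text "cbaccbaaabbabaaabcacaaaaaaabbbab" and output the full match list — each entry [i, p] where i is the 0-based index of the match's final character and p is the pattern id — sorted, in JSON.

Build automaton:
Trie (insert patterns):
  n0 'ε': a→1 b→6
  n1 'a': a→15 b→2  ←P5
  n2 'ab': a→3
  n3 'aba': a→4
  n4 'abaa': a→5
  n5 'abaaa': ·  ←P0
  n6 'b': a→7 b→8 c→9
  n7 'ba': a→12  ←P1
  n8 'bb': ·  ←P2
  n9 'bc': b→10
  n10 'bcb': a→11
  n11 'bcba': ·  ←P3
  n12 'baa': a→13
  n13 'baaa': b→14
  n14 'baaab': ·  ←P4
  n15 'aa': a→16
  n16 'aaa': ·  ←P6

Failure links (BFS by depth):
  n1('a'): parent n0 fail=0; on 'a' 0 → fail=0;  out {5}∪∅={5}
  n6('b'): parent n0 fail=0; on 'b' 0 → fail=0;  out ∅∪∅=∅
  n2('ab'): parent n1 fail=0; on 'b' 0 → fail=6;  out ∅∪∅=∅
  n7('ba'): parent n6 fail=0; on 'a' 0 → fail=1;  out {1}∪{5}={1,5}
  n8('bb'): parent n6 fail=0; on 'b' 0 → fail=6;  out {2}∪∅={2}
  n9('bc'): parent n6 fail=0; on 'c' 0 → fail=0;  out ∅∪∅=∅
  n15('aa'): parent n1 fail=0; on 'a' 0 → fail=1;  out ∅∪{5}={5}
  n3('aba'): parent n2 fail=6; on 'a' 6 → fail=7;  out ∅∪{1,5}={1,5}
  n10('bcb'): parent n9 fail=0; on 'b' 0 → fail=6;  out ∅∪∅=∅
  n12('baa'): parent n7 fail=1; on 'a' 1 → fail=15;  out ∅∪{5}={5}
  n16('aaa'): parent n15 fail=1; on 'a' 1 → fail=15;  out {6}∪{5}={5,6}
  n4('abaa'): parent n3 fail=7; on 'a' 7 → fail=12;  out ∅∪{5}={5}
  n11('bcba'): parent n10 fail=6; on 'a' 6 → fail=7;  out {3}∪{1,5}={1,3,5}
  n13('baaa'): parent n12 fail=15; on 'a' 15 → fail=16;  out ∅∪{5,6}={5,6}
  n5('abaaa'): parent n4 fail=12; on 'a' 12 → fail=13;  out {0}∪{5,6}={0,5,6}
  n14('baaab'): parent n13 fail=16; on 'b' 16→15→1 → fail=2;  out {4}∪∅={4}

Run:
pos 0 'c': at 0
pos 1 'b': at 6
pos 2 'a': at 7  emit P1@[1:2],P5@[2:2]
pos 3 'c': at 0 (fail-walked)
pos 4 'c': at 0
pos 5 'b': at 6
pos 6 'a': at 7  emit P1@[5:6],P5@[6:6]
pos 7 'a': at 12  emit P5@[7:7]
pos 8 'a': at 13  emit P5@[8:8],P6@[6:8]
pos 9 'b': at 14  emit P4@[5:9]
pos 10 'b': at 8 (fail-walked)  emit P2@[9:10]
pos 11 'a': at 7 (fail-walked)  emit P1@[10:11],P5@[11:11]
pos 12 'b': at 2 (fail-walked)
pos 13 'a': at 3  emit P1@[12:13],P5@[13:13]
pos 14 'a': at 4  emit P5@[14:14]
pos 15 'a': at 5  emit P0@[11:15],P5@[15:15],P6@[13:15]
pos 16 'b': at 14 (fail-walked)  emit P4@[12:16]
pos 17 'c': at 9 (fail-walked)
pos 18 'a': at 1 (fail-walked)  emit P5@[18:18]
pos 19 'c': at 0 (fail-walked)
pos 20 'a': at 1  emit P5@[20:20]
pos 21 'a': at 15  emit P5@[21:21]
pos 22 'a': at 16  emit P5@[22:22],P6@[20:22]
pos 23 'a': at 16 (fail-walked)  emit P5@[23:23],P6@[21:23]
pos 24 'a': at 16 (fail-walked)  emit P5@[24:24],P6@[22:24]
pos 25 'a': at 16 (fail-walked)  emit P5@[25:25],P6@[23:25]
pos 26 'a': at 16 (fail-walked)  emit P5@[26:26],P6@[24:26]
pos 27 'b': at 2 (fail-walked)
pos 28 'b': at 8 (fail-walked)  emit P2@[27:28]
pos 29 'b': at 8 (fail-walked)  emit P2@[28:29]
pos 30 'a': at 7 (fail-walked)  emit P1@[29:30],P5@[30:30]
pos 31 'b': at 2 (fail-walked)

Result: [[2,1],[2,5],[6,1],[6,5],[7,5],[8,5],[8,6],[9,4],[10,2],[11,1],[11,5],[13,1],[13,5],[14,5],[15,0],[15,5],[15,6],[16,4],[18,5],[20,5],[21,5],[22,5],[22,6],[23,5],[23,6],[24,5],[24,6],[25,5],[25,6],[26,5],[26,6],[28,2],[29,2],[30,1],[30,5]]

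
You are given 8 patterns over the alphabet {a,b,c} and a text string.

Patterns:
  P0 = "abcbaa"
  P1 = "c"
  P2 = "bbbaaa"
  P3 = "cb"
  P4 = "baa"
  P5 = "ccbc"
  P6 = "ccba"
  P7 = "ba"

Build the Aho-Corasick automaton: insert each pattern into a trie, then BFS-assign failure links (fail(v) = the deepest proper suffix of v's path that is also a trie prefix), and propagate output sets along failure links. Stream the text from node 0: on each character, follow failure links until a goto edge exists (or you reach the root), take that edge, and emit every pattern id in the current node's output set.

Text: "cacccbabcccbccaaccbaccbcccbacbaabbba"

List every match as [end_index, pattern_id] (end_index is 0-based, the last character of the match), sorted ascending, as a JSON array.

Build:
Trie (insert patterns):
  0='ε' goto a→1 b→8 c→7
  1='a' goto b→2
  2='ab' goto c→3
  3='abc' goto b→4
  4='abcb' goto a→5
  5='abcba' goto a→6
  6='abcbaa' goto ·  ←P0
  7='c' goto b→14 c→17  ←P1
  8='b' goto a→15 b→9
  9='bb' goto b→10
  10='bbb' goto a→11
  11='bbba' goto a→12
  12='bbbaa' goto a→13
  13='bbbaaa' goto ·  ←P2
  14='cb' goto ·  ←P3
  15='ba' goto a→16  ←P7
  16='baa' goto ·  ←P4
  17='cc' goto b→18
  18='ccb' goto a→20 c→19
  19='ccbc' goto ·  ←P5
  20='ccba' goto ·  ←P6

Failure links (BFS by depth):
  fail(1) 'a': from fail(0)=0 chase 'a': 0 ⇒ 0;  out=∅∪out(0)=∅
  fail(7) 'c': from fail(0)=0 chase 'c': 0 ⇒ 0;  out={1}∪out(0)={1}
  fail(8) 'b': from fail(0)=0 chase 'b': 0 ⇒ 0;  out=∅∪out(0)=∅
  fail(2) 'ab': from fail(1)=0 chase 'b': 0 ⇒ 8;  out=∅∪out(8)=∅
  fail(9) 'bb': from fail(8)=0 chase 'b': 0 ⇒ 8;  out=∅∪out(8)=∅
  fail(14) 'cb': from fail(7)=0 chase 'b': 0 ⇒ 8;  out={3}∪out(8)={3}
  fail(15) 'ba': from fail(8)=0 chase 'a': 0 ⇒ 1;  out={7}∪out(1)={7}
  fail(17) 'cc': from fail(7)=0 chase 'c': 0 ⇒ 7;  out=∅∪out(7)={1}
  fail(3) 'abc': from fail(2)=8 chase 'c': 8→0 ⇒ 7;  out=∅∪out(7)={1}
  fail(10) 'bbb': from fail(9)=8 chase 'b': 8 ⇒ 9;  out=∅∪out(9)=∅
  fail(16) 'baa': from fail(15)=1 chase 'a': 1→0 ⇒ 1;  out={4}∪out(1)={4}
  fail(18) 'ccb': from fail(17)=7 chase 'b': 7 ⇒ 14;  out=∅∪out(14)={3}
  fail(4) 'abcb': from fail(3)=7 chase 'b': 7 ⇒ 14;  out=∅∪out(14)={3}
  fail(11) 'bbba': from fail(10)=9 chase 'a': 9→8 ⇒ 15;  out=∅∪out(15)={7}
  fail(19) 'ccbc': from fail(18)=14 chase 'c': 14→8→0 ⇒ 7;  out={5}∪out(7)={1,5}
  fail(20) 'ccba': from fail(18)=14 chase 'a': 14→8 ⇒ 15;  out={6}∪out(15)={6,7}
  fail(5) 'abcba': from fail(4)=14 chase 'a': 14→8 ⇒ 15;  out=∅∪out(15)={7}
  fail(12) 'bbbaa': from fail(11)=15 chase 'a': 15 ⇒ 16;  out=∅∪out(16)={4}
  fail(6) 'abcbaa': from fail(5)=15 chase 'a': 15 ⇒ 16;  out={0}∪out(16)={0,4}
  fail(13) 'bbbaaa': from fail(12)=16 chase 'a': 16→1→0 ⇒ 1;  out={2}∪out(1)={2}

Text stream:
pos 0 'c': at 7  → match P1@[0:0]
pos 1 'a': at 1 ·f
pos 2 'c': at 7 ·f  → match P1@[2:2]
pos 3 'c': at 17  → match P1@[3:3]
pos 4 'c': at 17 ·f  → match P1@[4:4]
pos 5 'b': at 18  → match P3@[4:5]
pos 6 'a': at 20  → match P6@[3:6],P7@[5:6]
pos 7 'b': at 2 ·f
pos 8 'c': at 3  → match P1@[8:8]
pos 9 'c': at 17 ·f  → match P1@[9:9]
pos 10 'c': at 17 ·f  → match P1@[10:10]
pos 11 'b': at 18  → match P3@[10:11]
pos 12 'c': at 19  → match P1@[12:12],P5@[9:12]
pos 13 'c': at 17 ·f  → match P1@[13:13]
pos 14 'a': at 1 ·f
pos 15 'a': at 1 ·f
pos 16 'c': at 7 ·f  → match P1@[16:16]
pos 17 'c': at 17  → match P1@[17:17]
pos 18 'b': at 18  → match P3@[17:18]
pos 19 'a': at 20  → match P6@[16:19],P7@[18:19]
pos 20 'c': at 7 ·f  → match P1@[20:20]
pos 21 'c': at 17  → match P1@[21:21]
pos 22 'b': at 18  → match P3@[21:22]
pos 23 'c': at 19  → match P1@[23:23],P5@[20:23]
pos 24 'c': at 17 ·f  → match P1@[24:24]
pos 25 'c': at 17 ·f  → match P1@[25:25]
pos 26 'b': at 18  → match P3@[25:26]
pos 27 'a': at 20  → match P6@[24:27],P7@[26:27]
pos 28 'c': at 7 ·f  → match P1@[28:28]
pos 29 'b': at 14  → match P3@[28:29]
pos 30 'a': at 15 ·f  → match P7@[29:30]
pos 31 'a': at 16  → match P4@[29:31]
pos 32 'b': at 2 ·f
pos 33 'b': at 9 ·f
pos 34 'b': at 10
pos 35 'a': at 11  → match P7@[34:35]

Matches: [[0,1],[2,1],[3,1],[4,1],[5,3],[6,6],[6,7],[8,1],[9,1],[10,1],[11,3],[12,1],[12,5],[13,1],[16,1],[17,1],[18,3],[19,6],[19,7],[20,1],[21,1],[22,3],[23,1],[23,5],[24,1],[25,1],[26,3],[27,6],[27,7],[28,1],[29,3],[30,7],[31,4],[35,7]]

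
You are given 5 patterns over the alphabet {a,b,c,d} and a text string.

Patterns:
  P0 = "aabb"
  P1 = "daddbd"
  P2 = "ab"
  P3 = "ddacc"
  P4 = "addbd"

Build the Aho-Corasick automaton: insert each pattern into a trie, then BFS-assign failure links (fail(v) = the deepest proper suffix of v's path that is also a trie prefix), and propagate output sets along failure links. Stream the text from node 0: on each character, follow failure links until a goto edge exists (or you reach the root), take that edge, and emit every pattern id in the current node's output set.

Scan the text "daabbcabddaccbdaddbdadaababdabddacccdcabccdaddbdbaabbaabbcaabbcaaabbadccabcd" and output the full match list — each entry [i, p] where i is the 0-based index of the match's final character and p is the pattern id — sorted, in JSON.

Construct AC machine:
Trie (insert patterns):
  0='ε' goto a→1 d→5
  1='a' goto a→2 b→11 d→16
  2='aa' goto b→3
  3='aab' goto b→4
  4='aabb' goto ·  [P0 ends]
  5='d' goto a→6 d→12
  6='da' goto d→7
  7='dad' goto d→8
  8='dadd' goto b→9
  9='daddb' goto d→10
  10='daddbd' goto ·  [P1 ends]
  11='ab' goto ·  [P2 ends]
  12='dd' goto a→13
  13='dda' goto c→14
  14='ddac' goto c→15
  15='ddacc' goto ·  [P3 ends]
  16='ad' goto d→17
  17='add' goto b→18
  18='addb' goto d→19
  19='addbd' goto ·  [P4 ends]

Failure links (BFS by depth):
  fail(1) 'a': from fail(0)=0 chase 'a': 0 ⇒ 0;  out=∅∪out(0)=∅
  fail(5) 'd': from fail(0)=0 chase 'd': 0 ⇒ 0;  out=∅∪out(0)=∅
  fail(2) 'aa': from fail(1)=0 chase 'a': 0 ⇒ 1;  out=∅∪out(1)=∅
  fail(6) 'da': from fail(5)=0 chase 'a': 0 ⇒ 1;  out=∅∪out(1)=∅
  fail(11) 'ab': from fail(1)=0 chase 'b': 0 ⇒ 0;  out={2}∪out(0)={2}
  fail(12) 'dd': from fail(5)=0 chase 'd': 0 ⇒ 5;  out=∅∪out(5)=∅
  fail(16) 'ad': from fail(1)=0 chase 'd': 0 ⇒ 5;  out=∅∪out(5)=∅
  fail(3) 'aab': from fail(2)=1 chase 'b': 1 ⇒ 11;  out=∅∪out(11)={2}
  fail(7) 'dad': from fail(6)=1 chase 'd': 1 ⇒ 16;  out=∅∪out(16)=∅
  fail(13) 'dda': from fail(12)=5 chase 'a': 5 ⇒ 6;  out=∅∪out(6)=∅
  fail(17) 'add': from fail(16)=5 chase 'd': 5 ⇒ 12;  out=∅∪out(12)=∅
  fail(4) 'aabb': from fail(3)=11 chase 'b': 11→0 ⇒ 0;  out={0}∪out(0)={0}
  fail(8) 'dadd': from fail(7)=16 chase 'd': 16 ⇒ 17;  out=∅∪out(17)=∅
  fail(14) 'ddac': from fail(13)=6 chase 'c': 6→1→0 ⇒ 0;  out=∅∪out(0)=∅
  fail(18) 'addb': from fail(17)=12 chase 'b': 12→5→0 ⇒ 0;  out=∅∪out(0)=∅
  fail(9) 'daddb': from fail(8)=17 chase 'b': 17 ⇒ 18;  out=∅∪out(18)=∅
  fail(15) 'ddacc': from fail(14)=0 chase 'c': 0 ⇒ 0;  out={3}∪out(0)={3}
  fail(19) 'addbd': from fail(18)=0 chase 'd': 0 ⇒ 5;  out={4}∪out(5)={4}
  fail(10) 'daddbd': from fail(9)=18 chase 'd': 18 ⇒ 19;  out={1}∪out(19)={1,4}

Scan:
i=0 'd': node 0→5
i=1 'a': node 5→6
i=2 'a': node 6→2 (via fail)
i=3 'b': node 2→3  → match P2@[2:3]
i=4 'b': node 3→4  → match P0@[1:4]
i=5 'c': node 4→0 (via fail)
i=6 'a': node 0→1
i=7 'b': node 1→11  → match P2@[6:7]
i=8 'd': node 11→5 (via fail)
i=9 'd': node 5→12
i=10 'a': node 12→13
i=11 'c': node 13→14
i=12 'c': node 14→15  → match P3@[8:12]
i=13 'b': node 15→0 (via fail)
i=14 'd': node 0→5
i=15 'a': node 5→6
i=16 'd': node 6→7
i=17 'd': node 7→8
i=18 'b': node 8→9
i=19 'd': node 9→10  → match P1@[14:19],P4@[15:19]
i=20 'a': node 10→6 (via fail)
i=21 'd': node 6→7
i=22 'a': node 7→6 (via fail)
i=23 'a': node 6→2 (via fail)
i=24 'b': node 2→3  → match P2@[23:24]
i=25 'a': node 3→1 (via fail)
i=26 'b': node 1→11  → match P2@[25:26]
i=27 'd': node 11→5 (via fail)
i=28 'a': node 5→6
i=29 'b': node 6→11 (via fail)  → match P2@[28:29]
i=30 'd': node 11→5 (via fail)
i=31 'd': node 5→12
i=32 'a': node 12→13
i=33 'c': node 13→14
i=34 'c': node 14→15  → match P3@[30:34]
i=35 'c': node 15→0 (via fail)
i=36 'd': node 0→5
i=37 'c': node 5→0 (via fail)
i=38 'a': node 0→1
i=39 'b': node 1→11  → match P2@[38:39]
i=40 'c': node 11→0 (via fail)
i=41 'c': node 0→0
i=42 'd': node 0→5
i=43 'a': node 5→6
i=44 'd': node 6→7
i=45 'd': node 7→8
i=46 'b': node 8→9
i=47 'd': node 9→10  → match P1@[42:47],P4@[43:47]
i=48 'b': node 10→0 (via fail)
i=49 'a': node 0→1
i=50 'a': node 1→2
i=51 'b': node 2→3  → match P2@[50:51]
i=52 'b': node 3→4  → match P0@[49:52]
i=53 'a': node 4→1 (via fail)
i=54 'a': node 1→2
i=55 'b': node 2→3  → match P2@[54:55]
i=56 'b': node 3→4  → match P0@[53:56]
i=57 'c': node 4→0 (via fail)
i=58 'a': node 0→1
i=59 'a': node 1→2
i=60 'b': node 2→3  → match P2@[59:60]
i=61 'b': node 3→4  → match P0@[58:61]
i=62 'c': node 4→0 (via fail)
i=63 'a': node 0→1
i=64 'a': node 1→2
i=65 'a': node 2→2 (via fail)
i=66 'b': node 2→3  → match P2@[65:66]
i=67 'b': node 3→4  → match P0@[64:67]
i=68 'a': node 4→1 (via fail)
i=69 'd': node 1→16
i=70 'c': node 16→0 (via fail)
i=71 'c': node 0→0
i=72 'a': node 0→1
i=73 'b': node 1→11  → match P2@[72:73]
i=74 'c': node 11→0 (via fail)
i=75 'd': node 0→5

All matches (sorted): [[3,2],[4,0],[7,2],[12,3],[19,1],[19,4],[24,2],[26,2],[29,2],[34,3],[39,2],[47,1],[47,4],[51,2],[52,0],[55,2],[56,0],[60,2],[61,0],[66,2],[67,0],[73,2]]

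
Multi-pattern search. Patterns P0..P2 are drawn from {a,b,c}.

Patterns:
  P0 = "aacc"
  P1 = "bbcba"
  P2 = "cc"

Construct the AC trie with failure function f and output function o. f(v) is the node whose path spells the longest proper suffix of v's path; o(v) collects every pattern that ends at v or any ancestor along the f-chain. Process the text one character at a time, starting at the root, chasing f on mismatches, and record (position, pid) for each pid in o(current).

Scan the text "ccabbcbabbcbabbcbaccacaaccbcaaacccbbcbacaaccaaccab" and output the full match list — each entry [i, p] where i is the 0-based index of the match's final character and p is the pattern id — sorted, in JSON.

Build:
Trie (insert patterns):
  0='ε' goto a→1 b→5 c→10
  1='a' goto a→2
  2='aa' goto c→3
  3='aac' goto c→4
  4='aacc' goto ·  [P0 ends]
  5='b' goto b→6
  6='bb' goto c→7
  7='bbc' goto b→8
  8='bbcb' goto a→9
  9='bbcba' goto ·  [P1 ends]
  10='c' goto c→11
  11='cc' goto ·  [P2 ends]

Failure links (BFS by depth):
  fail(1) 'a': from fail(0)=0 chase 'a': 0 ⇒ 0;  out=∅∪out(0)=∅
  fail(5) 'b': from fail(0)=0 chase 'b': 0 ⇒ 0;  out=∅∪out(0)=∅
  fail(10) 'c': from fail(0)=0 chase 'c': 0 ⇒ 0;  out=∅∪out(0)=∅
  fail(2) 'aa': from fail(1)=0 chase 'a': 0 ⇒ 1;  out=∅∪out(1)=∅
  fail(6) 'bb': from fail(5)=0 chase 'b': 0 ⇒ 5;  out=∅∪out(5)=∅
  fail(11) 'cc': from fail(10)=0 chase 'c': 0 ⇒ 10;  out={2}∪out(10)={2}
  fail(3) 'aac': from fail(2)=1 chase 'c': 1→0 ⇒ 10;  out=∅∪out(10)=∅
  fail(7) 'bbc': from fail(6)=5 chase 'c': 5→0 ⇒ 10;  out=∅∪out(10)=∅
  fail(4) 'aacc': from fail(3)=10 chase 'c': 10 ⇒ 11;  out={0}∪out(11)={0,2}
  fail(8) 'bbcb': from fail(7)=10 chase 'b': 10→0 ⇒ 5;  out=∅∪out(5)=∅
  fail(9) 'bbcba': from fail(8)=5 chase 'a': 5→0 ⇒ 1;  out={1}∪out(1)={1}

Text stream:
pos 0 'c': at 10
pos 1 'c': at 11  ** P2@[0:1]
pos 2 'a': at 1 ·f
pos 3 'b': at 5 ·f
pos 4 'b': at 6
pos 5 'c': at 7
pos 6 'b': at 8
pos 7 'a': at 9  ** P1@[3:7]
pos 8 'b': at 5 ·f
pos 9 'b': at 6
pos 10 'c': at 7
pos 11 'b': at 8
pos 12 'a': at 9  ** P1@[8:12]
pos 13 'b': at 5 ·f
pos 14 'b': at 6
pos 15 'c': at 7
pos 16 'b': at 8
pos 17 'a': at 9  ** P1@[13:17]
pos 18 'c': at 10 ·f
pos 19 'c': at 11  ** P2@[18:19]
pos 20 'a': at 1 ·f
pos 21 'c': at 10 ·f
pos 22 'a': at 1 ·f
pos 23 'a': at 2
pos 24 'c': at 3
pos 25 'c': at 4  ** P0@[22:25],P2@[24:25]
pos 26 'b': at 5 ·f
pos 27 'c': at 10 ·f
pos 28 'a': at 1 ·f
pos 29 'a': at 2
pos 30 'a': at 2 ·f
pos 31 'c': at 3
pos 32 'c': at 4  ** P0@[29:32],P2@[31:32]
pos 33 'c': at 11 ·f  ** P2@[32:33]
pos 34 'b': at 5 ·f
pos 35 'b': at 6
pos 36 'c': at 7
pos 37 'b': at 8
pos 38 'a': at 9  ** P1@[34:38]
pos 39 'c': at 10 ·f
pos 40 'a': at 1 ·f
pos 41 'a': at 2
pos 42 'c': at 3
pos 43 'c': at 4  ** P0@[40:43],P2@[42:43]
pos 44 'a': at 1 ·f
pos 45 'a': at 2
pos 46 'c': at 3
pos 47 'c': at 4  ** P0@[44:47],P2@[46:47]
pos 48 'a': at 1 ·f
pos 49 'b': at 5 ·f

Matches: [[1,2],[7,1],[12,1],[17,1],[19,2],[25,0],[25,2],[32,0],[32,2],[33,2],[38,1],[43,0],[43,2],[47,0],[47,2]]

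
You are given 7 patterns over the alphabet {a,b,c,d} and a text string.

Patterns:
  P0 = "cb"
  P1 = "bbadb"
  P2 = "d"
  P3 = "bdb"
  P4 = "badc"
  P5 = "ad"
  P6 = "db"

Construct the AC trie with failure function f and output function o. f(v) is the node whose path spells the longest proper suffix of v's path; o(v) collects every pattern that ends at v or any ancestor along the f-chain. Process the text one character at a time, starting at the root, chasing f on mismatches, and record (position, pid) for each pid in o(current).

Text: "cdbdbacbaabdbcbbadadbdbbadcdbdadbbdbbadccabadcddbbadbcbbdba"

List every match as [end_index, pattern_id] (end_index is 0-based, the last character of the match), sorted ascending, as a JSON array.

Build automaton:
Trie (insert patterns):
  0='ε' goto a→14 b→3 c→1 d→8
  1='c' goto b→2
  2='cb' goto ·  [P0 ends]
  3='b' goto a→11 b→4 d→9
  4='bb' goto a→5
  5='bba' goto d→6
  6='bbad' goto b→7
  7='bbadb' goto ·  [P1 ends]
  8='d' goto b→16  [P2 ends]
  9='bd' goto b→10
  10='bdb' goto ·  [P3 ends]
  11='ba' goto d→12
  12='bad' goto c→13
  13='badc' goto ·  [P4 ends]
  14='a' goto d→15
  15='ad' goto ·  [P5 ends]
  16='db' goto ·  [P6 ends]

Failure links (BFS by depth):
  fail(1) 'c': from fail(0)=0 chase 'c': 0 ⇒ 0;  out=∅∪out(0)=∅
  fail(3) 'b': from fail(0)=0 chase 'b': 0 ⇒ 0;  out=∅∪out(0)=∅
  fail(8) 'd': from fail(0)=0 chase 'd': 0 ⇒ 0;  out={2}∪out(0)={2}
  fail(14) 'a': from fail(0)=0 chase 'a': 0 ⇒ 0;  out=∅∪out(0)=∅
  fail(2) 'cb': from fail(1)=0 chase 'b': 0 ⇒ 3;  out={0}∪out(3)={0}
  fail(4) 'bb': from fail(3)=0 chase 'b': 0 ⇒ 3;  out=∅∪out(3)=∅
  fail(9) 'bd': from fail(3)=0 chase 'd': 0 ⇒ 8;  out=∅∪out(8)={2}
  fail(11) 'ba': from fail(3)=0 chase 'a': 0 ⇒ 14;  out=∅∪out(14)=∅
  fail(15) 'ad': from fail(14)=0 chase 'd': 0 ⇒ 8;  out={5}∪out(8)={2,5}
  fail(16) 'db': from fail(8)=0 chase 'b': 0 ⇒ 3;  out={6}∪out(3)={6}
  fail(5) 'bba': from fail(4)=3 chase 'a': 3 ⇒ 11;  out=∅∪out(11)=∅
  fail(10) 'bdb': from fail(9)=8 chase 'b': 8 ⇒ 16;  out={3}∪out(16)={3,6}
  fail(12) 'bad': from fail(11)=14 chase 'd': 14 ⇒ 15;  out=∅∪out(15)={2,5}
  fail(6) 'bbad': from fail(5)=11 chase 'd': 11 ⇒ 12;  out=∅∪out(12)={2,5}
  fail(13) 'badc': from fail(12)=15 chase 'c': 15→8→0 ⇒ 1;  out={4}∪out(1)={4}
  fail(7) 'bbadb': from fail(6)=12 chase 'b': 12→15→8 ⇒ 16;  out={1}∪out(16)={1,6}

Text stream:
pos 0 'c': at 1
pos 1 'd': at 8 (fail-walked)  emit P2@[1:1]
pos 2 'b': at 16  emit P6@[1:2]
pos 3 'd': at 9 (fail-walked)  emit P2@[3:3]
pos 4 'b': at 10  emit P3@[2:4],P6@[3:4]
pos 5 'a': at 11 (fail-walked)
pos 6 'c': at 1 (fail-walked)
pos 7 'b': at 2  emit P0@[6:7]
pos 8 'a': at 11 (fail-walked)
pos 9 'a': at 14 (fail-walked)
pos 10 'b': at 3 (fail-walked)
pos 11 'd': at 9  emit P2@[11:11]
pos 12 'b': at 10  emit P3@[10:12],P6@[11:12]
pos 13 'c': at 1 (fail-walked)
pos 14 'b': at 2  emit P0@[13:14]
pos 15 'b': at 4 (fail-walked)
pos 16 'a': at 5
pos 17 'd': at 6  emit P2@[17:17],P5@[16:17]
pos 18 'a': at 14 (fail-walked)
pos 19 'd': at 15  emit P2@[19:19],P5@[18:19]
pos 20 'b': at 16 (fail-walked)  emit P6@[19:20]
pos 21 'd': at 9 (fail-walked)  emit P2@[21:21]
pos 22 'b': at 10  emit P3@[20:22],P6@[21:22]
pos 23 'b': at 4 (fail-walked)
pos 24 'a': at 5
pos 25 'd': at 6  emit P2@[25:25],P5@[24:25]
pos 26 'c': at 13 (fail-walked)  emit P4@[23:26]
pos 27 'd': at 8 (fail-walked)  emit P2@[27:27]
pos 28 'b': at 16  emit P6@[27:28]
pos 29 'd': at 9 (fail-walked)  emit P2@[29:29]
pos 30 'a': at 14 (fail-walked)
pos 31 'd': at 15  emit P2@[31:31],P5@[30:31]
pos 32 'b': at 16 (fail-walked)  emit P6@[31:32]
pos 33 'b': at 4 (fail-walked)
pos 34 'd': at 9 (fail-walked)  emit P2@[34:34]
pos 35 'b': at 10  emit P3@[33:35],P6@[34:35]
pos 36 'b': at 4 (fail-walked)
pos 37 'a': at 5
pos 38 'd': at 6  emit P2@[38:38],P5@[37:38]
pos 39 'c': at 13 (fail-walked)  emit P4@[36:39]
pos 40 'c': at 1 (fail-walked)
pos 41 'a': at 14 (fail-walked)
pos 42 'b': at 3 (fail-walked)
pos 43 'a': at 11
pos 44 'd': at 12  emit P2@[44:44],P5@[43:44]
pos 45 'c': at 13  emit P4@[42:45]
pos 46 'd': at 8 (fail-walked)  emit P2@[46:46]
pos 47 'd': at 8 (fail-walked)  emit P2@[47:47]
pos 48 'b': at 16  emit P6@[47:48]
pos 49 'b': at 4 (fail-walked)
pos 50 'a': at 5
pos 51 'd': at 6  emit P2@[51:51],P5@[50:51]
pos 52 'b': at 7  emit P1@[48:52],P6@[51:52]
pos 53 'c': at 1 (fail-walked)
pos 54 'b': at 2  emit P0@[53:54]
pos 55 'b': at 4 (fail-walked)
pos 56 'd': at 9 (fail-walked)  emit P2@[56:56]
pos 57 'b': at 10  emit P3@[55:57],P6@[56:57]
pos 58 'a': at 11 (fail-walked)

Result: [[1,2],[2,6],[3,2],[4,3],[4,6],[7,0],[11,2],[12,3],[12,6],[14,0],[17,2],[17,5],[19,2],[19,5],[20,6],[21,2],[22,3],[22,6],[25,2],[25,5],[26,4],[27,2],[28,6],[29,2],[31,2],[31,5],[32,6],[34,2],[35,3],[35,6],[38,2],[38,5],[39,4],[44,2],[44,5],[45,4],[46,2],[47,2],[48,6],[51,2],[51,5],[52,1],[52,6],[54,0],[56,2],[57,3],[57,6]]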